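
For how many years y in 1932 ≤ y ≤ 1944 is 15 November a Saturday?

Day of week of November 15 in each year:
1932: Tue, 1933: Wed, 1934: Thu, 1935: Fri, 1936: Sun, 1937: Mon, 1938: Tue, 1939: Wed, 1940: Fri, 1941: Sat ✓, 1942: Sun, 1943: Mon, 1944: Wed
Saturdays: 1941.

1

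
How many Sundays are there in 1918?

52

Jan 1, 1918 is a Tuesday.
The range spans 365 days (inclusive of both endpoints).
365 = 7 × 52 + 1, so there are 52 full weeks plus 1 extra day.
Each full week contributes one Sunday: 52 so far.
The 1 extra day is Tuesday — none qualify.
Total: 52 + 0 = 52.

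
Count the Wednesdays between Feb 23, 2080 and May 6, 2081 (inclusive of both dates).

Feb 23, 2080 is a Friday.
The range spans 439 days (inclusive of both endpoints).
439 = 7 × 62 + 5, so there are 62 full weeks plus 5 extra days.
Each full week contributes one Wednesday: 62 so far.
The 5 extra days are Fri, Sat, Sun, Mon, Tue — none qualify.
Total: 62 + 0 = 62.

62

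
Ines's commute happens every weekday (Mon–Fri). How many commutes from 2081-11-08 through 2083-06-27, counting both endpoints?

425 weekdays

2081-11-08 is a Saturday.
The range spans 597 days (inclusive of both endpoints).
597 = 7 × 85 + 2, so there are 85 full weeks plus 2 extra days.
Each full week contributes 5 weekdays (Mon–Fri): 85 × 5 = 425.
The 2 extra days are Sat, Sun — none qualify.
Total: 425 + 0 = 425.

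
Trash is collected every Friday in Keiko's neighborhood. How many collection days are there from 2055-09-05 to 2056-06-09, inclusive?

2055-09-05 is a Sunday.
From 2055-09-05 to 2056-06-09 is 279 days inclusive.
279 = 7 × 39 + 6, so there are 39 full weeks plus 6 extra days.
Each full week contributes one Friday: 39 so far.
The 6 extra days are Sun, Mon, Tue, Wed, Thu, Fri — 1 of them qualifies.
Total: 39 + 1 = 40.

40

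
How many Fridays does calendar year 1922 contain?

52

January 1, 1922 is a Sunday.
That's 365 days from start to end, counting both.
365 = 7 × 52 + 1, so there are 52 full weeks plus 1 extra day.
Each full week contributes one Friday: 52 so far.
The 1 extra day is Sunday — none qualify.
Total: 52 + 0 = 52.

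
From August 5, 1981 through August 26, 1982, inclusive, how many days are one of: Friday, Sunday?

110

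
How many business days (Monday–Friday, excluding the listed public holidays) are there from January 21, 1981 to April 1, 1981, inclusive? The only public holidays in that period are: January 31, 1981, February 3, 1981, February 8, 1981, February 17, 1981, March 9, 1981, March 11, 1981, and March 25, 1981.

46

January 21, 1981 is a Wednesday.
The range spans 71 days (inclusive of both endpoints).
71 = 7 × 10 + 1, so there are 10 full weeks plus 1 extra day.
Each full week contributes 5 weekdays (Mon–Fri): 10 × 5 = 50.
The 1 extra day is Wed — 1 of them qualifies.
Total: 50 + 1 = 51.
Holidays: January 31, 1981 (Sat); February 3, 1981 (Tue); February 8, 1981 (Sun); February 17, 1981 (Tue); March 9, 1981 (Mon); March 11, 1981 (Wed); March 25, 1981 (Wed).
5 of the 7 holidays fall on weekdays; the rest are weekends and were already excluded.
Business days: 51 − 5 = 46.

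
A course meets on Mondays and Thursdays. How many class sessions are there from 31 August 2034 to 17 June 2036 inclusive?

188

31 August 2034 is a Thursday.
That's 657 days from start to end, counting both.
657 = 7 × 93 + 6, so there are 93 full weeks plus 6 extra days.
Each full week contributes 2 days from the set (Mon, Thu): 93 × 2 = 186.
The 6 extra days are Thursday, Friday, Saturday, Sunday, Monday, Tuesday — 2 of them qualify.
Total: 186 + 2 = 188.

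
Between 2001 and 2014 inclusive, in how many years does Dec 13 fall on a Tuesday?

2

Day of week of December 13 in each year:
2001: Thu, 2002: Fri, 2003: Sat, 2004: Mon, 2005: Tue ✓, 2006: Wed, 2007: Thu, 2008: Sat, 2009: Sun, 2010: Mon, 2011: Tue ✓, 2012: Thu, 2013: Fri, 2014: Sat
Tuesdays: 2005, 2011.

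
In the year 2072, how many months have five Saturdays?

5

A month has five Saturdays exactly when Saturday falls within its first (length − 28) days.
Jan: 31 days, starts Fri → 5 of Fri, Sat, Sun ✓
Feb: 29 days, starts Mon → 5 of Mon
Mar: 31 days, starts Tue → 5 of Tue, Wed, Thu
Apr: 30 days, starts Fri → 5 of Fri, Sat ✓
May: 31 days, starts Sun → 5 of Sun, Mon, Tue
Jun: 30 days, starts Wed → 5 of Wed, Thu
Jul: 31 days, starts Fri → 5 of Fri, Sat, Sun ✓
Aug: 31 days, starts Mon → 5 of Mon, Tue, Wed
Sep: 30 days, starts Thu → 5 of Thu, Fri
Oct: 31 days, starts Sat → 5 of Sat, Sun, Mon ✓
Nov: 30 days, starts Tue → 5 of Tue, Wed
Dec: 31 days, starts Thu → 5 of Thu, Fri, Sat ✓
Months with five Saturdays: Jan, Apr, Jul, Oct, Dec.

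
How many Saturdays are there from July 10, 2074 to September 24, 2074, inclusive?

11 Saturdays

July 10, 2074 is a Tuesday.
That's 77 days from start to end, counting both.
77 = 7 × 11, so the span is exactly 11 full weeks.
Each full week contributes one Saturday: 11 so far.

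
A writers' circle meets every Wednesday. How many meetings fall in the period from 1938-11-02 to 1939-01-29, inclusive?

1938-11-02 is a Wednesday.
The range spans 89 days (inclusive of both endpoints).
89 = 7 × 12 + 5, so there are 12 full weeks plus 5 extra days.
Each full week contributes one Wednesday: 12 so far.
The 5 extra days are Wednesday, Thursday, Friday, Saturday, Sunday — 1 of them qualifies.
Total: 12 + 1 = 13.

13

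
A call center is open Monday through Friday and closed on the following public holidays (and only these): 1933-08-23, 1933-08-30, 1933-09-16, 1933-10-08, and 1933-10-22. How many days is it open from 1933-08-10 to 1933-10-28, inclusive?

55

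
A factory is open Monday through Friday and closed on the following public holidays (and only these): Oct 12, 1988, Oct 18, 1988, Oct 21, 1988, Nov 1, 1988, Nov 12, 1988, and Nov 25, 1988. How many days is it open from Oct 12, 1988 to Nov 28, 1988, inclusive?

29

Oct 12, 1988 is a Wednesday.
From Oct 12, 1988 to Nov 28, 1988 is 48 days inclusive.
48 = 7 × 6 + 6, so there are 6 full weeks plus 6 extra days.
Each full week contributes 5 weekdays (Mon–Fri): 6 × 5 = 30.
The 6 extra days are Wednesday, Thursday, Friday, Saturday, Sunday, Monday — 4 of them qualify.
Total: 30 + 4 = 34.
Holidays: Oct 12, 1988 (Wed); Oct 18, 1988 (Tue); Oct 21, 1988 (Fri); Nov 1, 1988 (Tue); Nov 12, 1988 (Sat); Nov 25, 1988 (Fri).
5 of the 6 holidays fall on weekdays; the rest are weekends and were already excluded.
Business days: 34 − 5 = 29.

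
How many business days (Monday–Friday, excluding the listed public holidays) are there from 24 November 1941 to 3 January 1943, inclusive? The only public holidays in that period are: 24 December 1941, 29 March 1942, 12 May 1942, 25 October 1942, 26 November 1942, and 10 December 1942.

286 business days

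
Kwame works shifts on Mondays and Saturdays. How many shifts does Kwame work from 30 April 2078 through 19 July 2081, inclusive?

30 April 2078 is a Saturday.
From 30 April 2078 to 19 July 2081 is 1177 days inclusive.
1177 = 7 × 168 + 1, so there are 168 full weeks plus 1 extra day.
Each full week contributes 2 days from the set (Mon, Sat): 168 × 2 = 336.
The 1 extra day is Sat — 1 of them qualifies.
Total: 336 + 1 = 337.

337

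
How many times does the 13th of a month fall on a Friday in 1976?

The 13th falls on a Friday when the month's 13th has weekday Fri.
Jan 13 is Tue; Feb 13 is Fri ✓; Mar 13 is Sat; Apr 13 is Tue; May 13 is Thu; Jun 13 is Sun; Jul 13 is Tue; Aug 13 is Fri ✓; Sep 13 is Mon; Oct 13 is Wed; Nov 13 is Sat; Dec 13 is Mon.
Friday the 13ths: Feb, Aug.

2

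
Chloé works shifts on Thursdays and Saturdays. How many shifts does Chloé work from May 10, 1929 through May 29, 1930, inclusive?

May 10, 1929 is a Friday.
That's 385 days from start to end, counting both.
385 = 7 × 55, so the span is exactly 55 full weeks.
Each full week contributes 2 days from the set (Thu, Sat): 55 × 2 = 110.
Total: 110.

110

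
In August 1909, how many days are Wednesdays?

1909-08-01 is a Sunday.
From 1909-08-01 to 1909-08-31 is 31 days inclusive.
31 = 7 × 4 + 3, so there are 4 full weeks plus 3 extra days.
Each full week contributes one Wednesday: 4 so far.
The 3 extra days are Sun, Mon, Tue — none qualify.
Total: 4 + 0 = 4.

4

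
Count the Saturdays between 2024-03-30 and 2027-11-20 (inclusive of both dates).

2024-03-30 is a Saturday.
The range spans 1331 days (inclusive of both endpoints).
1331 = 7 × 190 + 1, so there are 190 full weeks plus 1 extra day.
Each full week contributes one Saturday: 190 so far.
The 1 extra day is Saturday — 1 of them qualifies.
Total: 190 + 1 = 191.

191 Saturdays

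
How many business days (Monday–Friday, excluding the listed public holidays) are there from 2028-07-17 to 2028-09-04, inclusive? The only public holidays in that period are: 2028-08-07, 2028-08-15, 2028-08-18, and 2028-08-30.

2028-07-17 is a Monday.
That's 50 days from start to end, counting both.
50 = 7 × 7 + 1, so there are 7 full weeks plus 1 extra day.
Each full week contributes 5 weekdays (Mon–Fri): 7 × 5 = 35.
The 1 extra day is Monday — 1 of them qualifies.
Total: 35 + 1 = 36.
Holidays: 2028-08-07 (Mon); 2028-08-15 (Tue); 2028-08-18 (Fri); 2028-08-30 (Wed).
All 4 holidays fall on weekdays, so subtract 4.
Business days: 36 − 4 = 32.

32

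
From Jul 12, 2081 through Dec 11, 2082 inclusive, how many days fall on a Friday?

74

Jul 12, 2081 is a Saturday.
From Jul 12, 2081 to Dec 11, 2082 is 518 days inclusive.
518 = 7 × 74, so the span is exactly 74 full weeks.
Each full week contributes one Friday: 74 so far.
Total: 74.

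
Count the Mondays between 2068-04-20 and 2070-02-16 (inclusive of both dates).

2068-04-20 is a Friday.
From 2068-04-20 to 2070-02-16 is 668 days inclusive.
668 = 7 × 95 + 3, so there are 95 full weeks plus 3 extra days.
Each full week contributes one Monday: 95 so far.
The 3 extra days are Fri, Sat, Sun — none qualify.
Total: 95 + 0 = 95.

95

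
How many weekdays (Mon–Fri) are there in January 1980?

23 weekdays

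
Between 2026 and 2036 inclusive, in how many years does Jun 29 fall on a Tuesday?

2

Day of week of June 29 in each year:
2026: Mon, 2027: Tue ✓, 2028: Thu, 2029: Fri, 2030: Sat, 2031: Sun, 2032: Tue ✓, 2033: Wed, 2034: Thu, 2035: Fri, 2036: Sun
Tuesdays: 2027, 2032.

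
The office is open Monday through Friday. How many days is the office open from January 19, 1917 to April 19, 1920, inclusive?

847

January 19, 1917 is a Friday.
From January 19, 1917 to April 19, 1920 is 1187 days inclusive.
1187 = 7 × 169 + 4, so there are 169 full weeks plus 4 extra days.
Each full week contributes 5 weekdays (Mon–Fri): 169 × 5 = 845.
The 4 extra days are Friday, Saturday, Sunday, Monday — 2 of them qualify.
Total: 845 + 2 = 847.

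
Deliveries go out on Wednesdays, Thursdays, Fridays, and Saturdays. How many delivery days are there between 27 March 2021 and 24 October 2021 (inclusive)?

27 March 2021 is a Saturday.
From 27 March 2021 to 24 October 2021 is 212 days inclusive.
212 = 7 × 30 + 2, so there are 30 full weeks plus 2 extra days.
Each full week contributes 4 days from the set (Wed, Thu, Fri, Sat): 30 × 4 = 120.
The 2 extra days are Saturday, Sunday — 1 of them qualifies.
Total: 120 + 1 = 121.

121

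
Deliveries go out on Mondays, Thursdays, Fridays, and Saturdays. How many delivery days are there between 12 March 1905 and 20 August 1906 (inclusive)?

301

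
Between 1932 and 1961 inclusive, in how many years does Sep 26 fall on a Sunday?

Day of week of September 26 in each year:
1932: Mon, 1933: Tue, 1934: Wed, 1935: Thu, 1936: Sat, 1937: Sun ✓, 1938: Mon, 1939: Tue, 1940: Thu, 1941: Fri, 1942: Sat, 1943: Sun ✓, 1944: Tue, 1945: Wed, 1946: Thu, 1947: Fri, 1948: Sun ✓, 1949: Mon, 1950: Tue, 1951: Wed, 1952: Fri, 1953: Sat, 1954: Sun ✓, 1955: Mon, 1956: Wed, 1957: Thu, 1958: Fri, 1959: Sat, 1960: Mon, 1961: Tue
Sundays: 1937, 1943, 1948, 1954.

4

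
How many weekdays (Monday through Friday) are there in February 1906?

20 weekdays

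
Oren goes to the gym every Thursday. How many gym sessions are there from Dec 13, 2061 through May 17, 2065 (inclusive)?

Dec 13, 2061 is a Tuesday.
That's 1252 days from start to end, counting both.
1252 = 7 × 178 + 6, so there are 178 full weeks plus 6 extra days.
Each full week contributes one Thursday: 178 so far.
The 6 extra days are Tue, Wed, Thu, Fri, Sat, Sun — 1 of them qualifies.
Total: 178 + 1 = 179.

179 Thursdays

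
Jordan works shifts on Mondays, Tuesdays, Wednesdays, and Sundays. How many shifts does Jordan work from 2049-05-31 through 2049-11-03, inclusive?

2049-05-31 is a Monday.
The range spans 157 days (inclusive of both endpoints).
157 = 7 × 22 + 3, so there are 22 full weeks plus 3 extra days.
Each full week contributes 4 days from the set (Mon, Tue, Wed, Sun): 22 × 4 = 88.
The 3 extra days are Mon, Tue, Wed — 3 of them qualify.
Total: 88 + 3 = 91.

91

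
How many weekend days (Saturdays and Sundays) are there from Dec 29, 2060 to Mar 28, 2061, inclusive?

26

Dec 29, 2060 is a Wednesday.
The range spans 90 days (inclusive of both endpoints).
90 = 7 × 12 + 6, so there are 12 full weeks plus 6 extra days.
Each full week contributes 2 weekend days (Sat, Sun): 12 × 2 = 24.
The 6 extra days are Wednesday, Thursday, Friday, Saturday, Sunday, Monday — 2 of them qualify.
Total: 24 + 2 = 26.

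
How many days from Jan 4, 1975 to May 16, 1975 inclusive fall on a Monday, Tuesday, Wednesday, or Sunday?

76

Jan 4, 1975 is a Saturday.
That's 133 days from start to end, counting both.
133 = 7 × 19, so the span is exactly 19 full weeks.
Each full week contributes 4 days from the set (Mon, Tue, Wed, Sun): 19 × 4 = 76.
Total: 76.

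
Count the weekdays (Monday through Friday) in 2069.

261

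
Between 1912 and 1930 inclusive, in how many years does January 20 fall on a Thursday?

3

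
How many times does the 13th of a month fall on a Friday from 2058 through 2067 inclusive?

16

Friday-the-13ths by year:
2058: Sep, Dec
2059: Jun
2060: Feb, Aug
2061: May
2062: Jan, Oct
2063: Apr, Jul
2064: Jun
2065: Feb, Mar, Nov
2066: Aug
2067: May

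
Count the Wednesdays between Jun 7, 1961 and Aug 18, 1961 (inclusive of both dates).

Jun 7, 1961 is a Wednesday.
That's 73 days from start to end, counting both.
73 = 7 × 10 + 3, so there are 10 full weeks plus 3 extra days.
Each full week contributes one Wednesday: 10 so far.
The 3 extra days are Wednesday, Thursday, Friday — 1 of them qualifies.
Total: 10 + 1 = 11.

11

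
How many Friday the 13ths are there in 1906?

The 13th falls on a Friday when the month's 13th has weekday Fri.
Jan 13 is Sat; Feb 13 is Tue; Mar 13 is Tue; Apr 13 is Fri ✓; May 13 is Sun; Jun 13 is Wed; Jul 13 is Fri ✓; Aug 13 is Mon; Sep 13 is Thu; Oct 13 is Sat; Nov 13 is Tue; Dec 13 is Thu.
Friday the 13ths: Apr, Jul.

2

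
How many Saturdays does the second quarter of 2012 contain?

April 1, 2012 is a Sunday.
From April 1, 2012 to June 30, 2012 is 91 days inclusive.
91 = 7 × 13, so the span is exactly 13 full weeks.
Each full week contributes one Saturday: 13 so far.

13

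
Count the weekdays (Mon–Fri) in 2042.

261

1 January 2042 is a Wednesday.
The range spans 365 days (inclusive of both endpoints).
365 = 7 × 52 + 1, so there are 52 full weeks plus 1 extra day.
Each full week contributes 5 weekdays (Mon–Fri): 52 × 5 = 260.
The 1 extra day is Wed — 1 of them qualifies.
Total: 260 + 1 = 261.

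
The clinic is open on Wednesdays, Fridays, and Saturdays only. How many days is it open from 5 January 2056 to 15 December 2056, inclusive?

5 January 2056 is a Wednesday.
That's 346 days from start to end, counting both.
346 = 7 × 49 + 3, so there are 49 full weeks plus 3 extra days.
Each full week contributes 3 days from the set (Wed, Fri, Sat): 49 × 3 = 147.
The 3 extra days are Wed, Thu, Fri — 2 of them qualify.
Total: 147 + 2 = 149.

149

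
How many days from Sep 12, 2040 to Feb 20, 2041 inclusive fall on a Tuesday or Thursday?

Sep 12, 2040 is a Wednesday.
That's 162 days from start to end, counting both.
162 = 7 × 23 + 1, so there are 23 full weeks plus 1 extra day.
Each full week contributes 2 days from the set (Tue, Thu): 23 × 2 = 46.
The 1 extra day is Wednesday — none qualify.
Total: 46 + 0 = 46.

46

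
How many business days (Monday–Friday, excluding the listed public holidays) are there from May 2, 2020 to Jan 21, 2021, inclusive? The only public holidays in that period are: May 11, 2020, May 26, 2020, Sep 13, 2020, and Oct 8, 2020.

186 business days

May 2, 2020 is a Saturday.
The range spans 265 days (inclusive of both endpoints).
265 = 7 × 37 + 6, so there are 37 full weeks plus 6 extra days.
Each full week contributes 5 weekdays (Mon–Fri): 37 × 5 = 185.
The 6 extra days are Saturday, Sunday, Monday, Tuesday, Wednesday, Thursday — 4 of them qualify.
Total: 185 + 4 = 189.
Holidays: May 11, 2020 (Mon); May 26, 2020 (Tue); Sep 13, 2020 (Sun); Oct 8, 2020 (Thu).
3 of the 4 holidays fall on weekdays; the rest are weekends and were already excluded.
Business days: 189 − 3 = 186.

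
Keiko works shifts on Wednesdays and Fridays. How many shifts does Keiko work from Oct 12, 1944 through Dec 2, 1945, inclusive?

119

Oct 12, 1944 is a Thursday.
From Oct 12, 1944 to Dec 2, 1945 is 417 days inclusive.
417 = 7 × 59 + 4, so there are 59 full weeks plus 4 extra days.
Each full week contributes 2 days from the set (Wed, Fri): 59 × 2 = 118.
The 4 extra days are Thursday, Friday, Saturday, Sunday — 1 of them qualifies.
Total: 118 + 1 = 119.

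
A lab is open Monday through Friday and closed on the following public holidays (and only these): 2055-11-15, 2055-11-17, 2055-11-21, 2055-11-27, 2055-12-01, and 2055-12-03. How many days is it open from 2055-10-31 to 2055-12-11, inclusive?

2055-10-31 is a Sunday.
The range spans 42 days (inclusive of both endpoints).
42 = 7 × 6, so the span is exactly 6 full weeks.
Each full week contributes 5 weekdays (Mon–Fri): 6 × 5 = 30.
Total: 30.
Holidays: 2055-11-15 (Mon); 2055-11-17 (Wed); 2055-11-21 (Sun); 2055-11-27 (Sat); 2055-12-01 (Wed); 2055-12-03 (Fri).
4 of the 6 holidays fall on weekdays; the rest are weekends and were already excluded.
Business days: 30 − 4 = 26.

26 working days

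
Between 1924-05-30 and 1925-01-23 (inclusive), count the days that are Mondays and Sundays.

68

1924-05-30 is a Friday.
The range spans 239 days (inclusive of both endpoints).
239 = 7 × 34 + 1, so there are 34 full weeks plus 1 extra day.
Each full week contributes 2 days from the set (Mon, Sun): 34 × 2 = 68.
The 1 extra day is Friday — none qualify.
Total: 68 + 0 = 68.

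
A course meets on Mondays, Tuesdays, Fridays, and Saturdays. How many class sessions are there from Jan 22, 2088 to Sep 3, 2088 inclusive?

129

Jan 22, 2088 is a Thursday.
From Jan 22, 2088 to Sep 3, 2088 is 226 days inclusive.
226 = 7 × 32 + 2, so there are 32 full weeks plus 2 extra days.
Each full week contributes 4 days from the set (Mon, Tue, Fri, Sat): 32 × 4 = 128.
The 2 extra days are Thursday, Friday — 1 of them qualifies.
Total: 128 + 1 = 129.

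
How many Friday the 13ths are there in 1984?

The 13th falls on a Friday when the month's 13th has weekday Fri.
Jan 13 is Fri ✓; Feb 13 is Mon; Mar 13 is Tue; Apr 13 is Fri ✓; May 13 is Sun; Jun 13 is Wed; Jul 13 is Fri ✓; Aug 13 is Mon; Sep 13 is Thu; Oct 13 is Sat; Nov 13 is Tue; Dec 13 is Thu.
Friday the 13ths: Jan, Apr, Jul.

3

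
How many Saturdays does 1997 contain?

52

January 1, 1997 is a Wednesday.
That's 365 days from start to end, counting both.
365 = 7 × 52 + 1, so there are 52 full weeks plus 1 extra day.
Each full week contributes one Saturday: 52 so far.
The 1 extra day is Wed — none qualify.
Total: 52 + 0 = 52.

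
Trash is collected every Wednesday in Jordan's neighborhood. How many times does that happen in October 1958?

5

1958-10-01 is a Wednesday.
That's 31 days from start to end, counting both.
31 = 7 × 4 + 3, so there are 4 full weeks plus 3 extra days.
Each full week contributes one Wednesday: 4 so far.
The 3 extra days are Wed, Thu, Fri — 1 of them qualifies.
Total: 4 + 1 = 5.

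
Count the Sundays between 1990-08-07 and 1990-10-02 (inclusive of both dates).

8

1990-08-07 is a Tuesday.
The range spans 57 days (inclusive of both endpoints).
57 = 7 × 8 + 1, so there are 8 full weeks plus 1 extra day.
Each full week contributes one Sunday: 8 so far.
The 1 extra day is Tuesday — none qualify.
Total: 8 + 0 = 8.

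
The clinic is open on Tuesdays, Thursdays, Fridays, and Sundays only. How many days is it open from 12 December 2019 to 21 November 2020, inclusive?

198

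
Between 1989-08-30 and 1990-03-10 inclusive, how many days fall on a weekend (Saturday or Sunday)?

1989-08-30 is a Wednesday.
From 1989-08-30 to 1990-03-10 is 193 days inclusive.
193 = 7 × 27 + 4, so there are 27 full weeks plus 4 extra days.
Each full week contributes 2 weekend days (Sat, Sun): 27 × 2 = 54.
The 4 extra days are Wednesday, Thursday, Friday, Saturday — 1 of them qualifies.
Total: 54 + 1 = 55.

55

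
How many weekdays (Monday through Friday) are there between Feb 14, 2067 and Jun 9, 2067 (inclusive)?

84

Feb 14, 2067 is a Monday.
That's 116 days from start to end, counting both.
116 = 7 × 16 + 4, so there are 16 full weeks plus 4 extra days.
Each full week contributes 5 weekdays (Mon–Fri): 16 × 5 = 80.
The 4 extra days are Mon, Tue, Wed, Thu — 4 of them qualify.
Total: 80 + 4 = 84.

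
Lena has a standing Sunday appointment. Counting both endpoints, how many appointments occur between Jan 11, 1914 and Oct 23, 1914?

Jan 11, 1914 is a Sunday.
The range spans 286 days (inclusive of both endpoints).
286 = 7 × 40 + 6, so there are 40 full weeks plus 6 extra days.
Each full week contributes one Sunday: 40 so far.
The 6 extra days are Sunday, Monday, Tuesday, Wednesday, Thursday, Friday — 1 of them qualifies.
Total: 40 + 1 = 41.

41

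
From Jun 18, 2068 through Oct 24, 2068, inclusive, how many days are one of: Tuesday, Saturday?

37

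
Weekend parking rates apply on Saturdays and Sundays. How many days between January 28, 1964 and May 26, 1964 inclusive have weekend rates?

January 28, 1964 is a Tuesday.
That's 120 days from start to end, counting both.
120 = 7 × 17 + 1, so there are 17 full weeks plus 1 extra day.
Each full week contributes 2 weekend days (Sat, Sun): 17 × 2 = 34.
The 1 extra day is Tuesday — none qualify.
Total: 34 + 0 = 34.

34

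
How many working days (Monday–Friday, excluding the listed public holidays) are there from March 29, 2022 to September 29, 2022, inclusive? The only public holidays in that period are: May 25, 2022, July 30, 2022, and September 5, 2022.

March 29, 2022 is a Tuesday.
The range spans 185 days (inclusive of both endpoints).
185 = 7 × 26 + 3, so there are 26 full weeks plus 3 extra days.
Each full week contributes 5 weekdays (Mon–Fri): 26 × 5 = 130.
The 3 extra days are Tue, Wed, Thu — 3 of them qualify.
Total: 130 + 3 = 133.
Holidays: May 25, 2022 (Wed); July 30, 2022 (Sat); September 5, 2022 (Mon).
2 of the 3 holidays fall on weekdays; the rest are weekends and were already excluded.
Business days: 133 − 2 = 131.

131 working days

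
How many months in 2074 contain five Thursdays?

A month has five Thursdays exactly when Thursday falls within its first (length − 28) days.
Jan: 31 days, starts Mon → 5 of Mon, Tue, Wed
Feb: 28 days, starts Thu → 5 of (none)
Mar: 31 days, starts Thu → 5 of Thu, Fri, Sat ✓
Apr: 30 days, starts Sun → 5 of Sun, Mon
May: 31 days, starts Tue → 5 of Tue, Wed, Thu ✓
Jun: 30 days, starts Fri → 5 of Fri, Sat
Jul: 31 days, starts Sun → 5 of Sun, Mon, Tue
Aug: 31 days, starts Wed → 5 of Wed, Thu, Fri ✓
Sep: 30 days, starts Sat → 5 of Sat, Sun
Oct: 31 days, starts Mon → 5 of Mon, Tue, Wed
Nov: 30 days, starts Thu → 5 of Thu, Fri ✓
Dec: 31 days, starts Sat → 5 of Sat, Sun, Mon
Months with five Thursdays: Mar, May, Aug, Nov.

4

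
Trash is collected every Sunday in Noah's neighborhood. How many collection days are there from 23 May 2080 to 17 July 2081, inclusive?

60

23 May 2080 is a Thursday.
From 23 May 2080 to 17 July 2081 is 421 days inclusive.
421 = 7 × 60 + 1, so there are 60 full weeks plus 1 extra day.
Each full week contributes one Sunday: 60 so far.
The 1 extra day is Thu — none qualify.
Total: 60 + 0 = 60.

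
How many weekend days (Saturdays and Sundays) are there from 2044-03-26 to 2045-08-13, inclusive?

146

2044-03-26 is a Saturday.
The range spans 506 days (inclusive of both endpoints).
506 = 7 × 72 + 2, so there are 72 full weeks plus 2 extra days.
Each full week contributes 2 weekend days (Sat, Sun): 72 × 2 = 144.
The 2 extra days are Saturday, Sunday — 2 of them qualify.
Total: 144 + 2 = 146.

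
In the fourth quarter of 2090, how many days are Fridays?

2090-10-01 is a Sunday.
The range spans 92 days (inclusive of both endpoints).
92 = 7 × 13 + 1, so there are 13 full weeks plus 1 extra day.
Each full week contributes one Friday: 13 so far.
The 1 extra day is Sun — none qualify.
Total: 13 + 0 = 13.

13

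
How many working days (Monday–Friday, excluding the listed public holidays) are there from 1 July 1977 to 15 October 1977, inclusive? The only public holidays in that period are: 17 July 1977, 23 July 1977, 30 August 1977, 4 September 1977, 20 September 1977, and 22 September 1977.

1 July 1977 is a Friday.
The range spans 107 days (inclusive of both endpoints).
107 = 7 × 15 + 2, so there are 15 full weeks plus 2 extra days.
Each full week contributes 5 weekdays (Mon–Fri): 15 × 5 = 75.
The 2 extra days are Friday, Saturday — 1 of them qualifies.
Total: 75 + 1 = 76.
Holidays: 17 July 1977 (Sun); 23 July 1977 (Sat); 30 August 1977 (Tue); 4 September 1977 (Sun); 20 September 1977 (Tue); 22 September 1977 (Thu).
3 of the 6 holidays fall on weekdays; the rest are weekends and were already excluded.
Business days: 76 − 3 = 73.

73 working days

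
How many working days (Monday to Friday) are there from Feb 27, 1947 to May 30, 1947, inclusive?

Feb 27, 1947 is a Thursday.
That's 93 days from start to end, counting both.
93 = 7 × 13 + 2, so there are 13 full weeks plus 2 extra days.
Each full week contributes 5 weekdays (Mon–Fri): 13 × 5 = 65.
The 2 extra days are Thursday, Friday — 2 of them qualify.
Total: 65 + 2 = 67.

67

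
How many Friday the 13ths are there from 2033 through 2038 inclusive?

Friday-the-13ths by year:
2033: May
2034: Jan, Oct
2035: Apr, Jul
2036: Jun
2037: Feb, Mar, Nov
2038: Aug

10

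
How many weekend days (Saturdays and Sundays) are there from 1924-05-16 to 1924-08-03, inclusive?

1924-05-16 is a Friday.
The range spans 80 days (inclusive of both endpoints).
80 = 7 × 11 + 3, so there are 11 full weeks plus 3 extra days.
Each full week contributes 2 weekend days (Sat, Sun): 11 × 2 = 22.
The 3 extra days are Friday, Saturday, Sunday — 2 of them qualify.
Total: 22 + 2 = 24.

24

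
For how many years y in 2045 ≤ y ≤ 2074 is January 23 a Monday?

5

Day of week of January 23 in each year:
2045: Mon ✓, 2046: Tue, 2047: Wed, 2048: Thu, 2049: Sat, 2050: Sun, 2051: Mon ✓, 2052: Tue, 2053: Thu, 2054: Fri, 2055: Sat, 2056: Sun, 2057: Tue, 2058: Wed, 2059: Thu, 2060: Fri, 2061: Sun, 2062: Mon ✓, 2063: Tue, 2064: Wed, 2065: Fri, 2066: Sat, 2067: Sun, 2068: Mon ✓, 2069: Wed, 2070: Thu, 2071: Fri, 2072: Sat, 2073: Mon ✓, 2074: Tue
Mondays: 2045, 2051, 2062, 2068, 2073.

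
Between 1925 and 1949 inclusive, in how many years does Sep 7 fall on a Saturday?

4

Day of week of September 7 in each year:
1925: Mon, 1926: Tue, 1927: Wed, 1928: Fri, 1929: Sat ✓, 1930: Sun, 1931: Mon, 1932: Wed, 1933: Thu, 1934: Fri, 1935: Sat ✓, 1936: Mon, 1937: Tue, 1938: Wed, 1939: Thu, 1940: Sat ✓, 1941: Sun, 1942: Mon, 1943: Tue, 1944: Thu, 1945: Fri, 1946: Sat ✓, 1947: Sun, 1948: Tue, 1949: Wed
Saturdays: 1929, 1935, 1940, 1946.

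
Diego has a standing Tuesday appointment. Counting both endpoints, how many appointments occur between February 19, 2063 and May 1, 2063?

11

February 19, 2063 is a Monday.
That's 72 days from start to end, counting both.
72 = 7 × 10 + 2, so there are 10 full weeks plus 2 extra days.
Each full week contributes one Tuesday: 10 so far.
The 2 extra days are Mon, Tue — 1 of them qualifies.
Total: 10 + 1 = 11.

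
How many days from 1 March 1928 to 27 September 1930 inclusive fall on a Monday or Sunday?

1 March 1928 is a Thursday.
That's 941 days from start to end, counting both.
941 = 7 × 134 + 3, so there are 134 full weeks plus 3 extra days.
Each full week contributes 2 days from the set (Mon, Sun): 134 × 2 = 268.
The 3 extra days are Thursday, Friday, Saturday — none qualify.
Total: 268 + 0 = 268.

268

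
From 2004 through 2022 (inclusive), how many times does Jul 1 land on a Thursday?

Day of week of July 1 in each year:
2004: Thu ✓, 2005: Fri, 2006: Sat, 2007: Sun, 2008: Tue, 2009: Wed, 2010: Thu ✓, 2011: Fri, 2012: Sun, 2013: Mon, 2014: Tue, 2015: Wed, 2016: Fri, 2017: Sat, 2018: Sun, 2019: Mon, 2020: Wed, 2021: Thu ✓, 2022: Fri
Thursdays: 2004, 2010, 2021.

3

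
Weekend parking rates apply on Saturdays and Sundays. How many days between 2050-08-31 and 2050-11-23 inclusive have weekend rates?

2050-08-31 is a Wednesday.
That's 85 days from start to end, counting both.
85 = 7 × 12 + 1, so there are 12 full weeks plus 1 extra day.
Each full week contributes 2 weekend days (Sat, Sun): 12 × 2 = 24.
The 1 extra day is Wed — none qualify.
Total: 24 + 0 = 24.

24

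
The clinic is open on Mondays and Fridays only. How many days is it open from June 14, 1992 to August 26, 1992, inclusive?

June 14, 1992 is a Sunday.
From June 14, 1992 to August 26, 1992 is 74 days inclusive.
74 = 7 × 10 + 4, so there are 10 full weeks plus 4 extra days.
Each full week contributes 2 days from the set (Mon, Fri): 10 × 2 = 20.
The 4 extra days are Sunday, Monday, Tuesday, Wednesday — 1 of them qualifies.
Total: 20 + 1 = 21.

21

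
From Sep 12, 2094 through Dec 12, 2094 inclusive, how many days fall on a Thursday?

13 Thursdays

Sep 12, 2094 is a Sunday.
From Sep 12, 2094 to Dec 12, 2094 is 92 days inclusive.
92 = 7 × 13 + 1, so there are 13 full weeks plus 1 extra day.
Each full week contributes one Thursday: 13 so far.
The 1 extra day is Sun — none qualify.
Total: 13 + 0 = 13.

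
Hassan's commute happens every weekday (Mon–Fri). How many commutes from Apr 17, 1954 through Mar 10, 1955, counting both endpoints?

Apr 17, 1954 is a Saturday.
From Apr 17, 1954 to Mar 10, 1955 is 328 days inclusive.
328 = 7 × 46 + 6, so there are 46 full weeks plus 6 extra days.
Each full week contributes 5 weekdays (Mon–Fri): 46 × 5 = 230.
The 6 extra days are Sat, Sun, Mon, Tue, Wed, Thu — 4 of them qualify.
Total: 230 + 4 = 234.

234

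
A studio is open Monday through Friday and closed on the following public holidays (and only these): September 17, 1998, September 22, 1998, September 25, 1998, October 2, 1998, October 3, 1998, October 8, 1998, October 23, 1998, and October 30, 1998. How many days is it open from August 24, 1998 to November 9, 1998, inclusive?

August 24, 1998 is a Monday.
The range spans 78 days (inclusive of both endpoints).
78 = 7 × 11 + 1, so there are 11 full weeks plus 1 extra day.
Each full week contributes 5 weekdays (Mon–Fri): 11 × 5 = 55.
The 1 extra day is Monday — 1 of them qualifies.
Total: 55 + 1 = 56.
Holidays: September 17, 1998 (Thu); September 22, 1998 (Tue); September 25, 1998 (Fri); October 2, 1998 (Fri); October 3, 1998 (Sat); October 8, 1998 (Thu); October 23, 1998 (Fri); October 30, 1998 (Fri).
7 of the 8 holidays fall on weekdays; the rest are weekends and were already excluded.
Business days: 56 − 7 = 49.

49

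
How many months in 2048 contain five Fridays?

4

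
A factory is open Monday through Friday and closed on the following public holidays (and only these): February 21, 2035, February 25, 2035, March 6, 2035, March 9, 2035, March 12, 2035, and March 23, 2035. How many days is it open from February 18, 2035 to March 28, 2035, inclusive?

February 18, 2035 is a Sunday.
From February 18, 2035 to March 28, 2035 is 39 days inclusive.
39 = 7 × 5 + 4, so there are 5 full weeks plus 4 extra days.
Each full week contributes 5 weekdays (Mon–Fri): 5 × 5 = 25.
The 4 extra days are Sun, Mon, Tue, Wed — 3 of them qualify.
Total: 25 + 3 = 28.
Holidays: February 21, 2035 (Wed); February 25, 2035 (Sun); March 6, 2035 (Tue); March 9, 2035 (Fri); March 12, 2035 (Mon); March 23, 2035 (Fri).
5 of the 6 holidays fall on weekdays; the rest are weekends and were already excluded.
Business days: 28 − 5 = 23.

23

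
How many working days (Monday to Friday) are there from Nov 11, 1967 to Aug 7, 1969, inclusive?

454

Nov 11, 1967 is a Saturday.
That's 636 days from start to end, counting both.
636 = 7 × 90 + 6, so there are 90 full weeks plus 6 extra days.
Each full week contributes 5 weekdays (Mon–Fri): 90 × 5 = 450.
The 6 extra days are Sat, Sun, Mon, Tue, Wed, Thu — 4 of them qualify.
Total: 450 + 4 = 454.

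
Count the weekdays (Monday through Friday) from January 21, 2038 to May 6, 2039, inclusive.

337 weekdays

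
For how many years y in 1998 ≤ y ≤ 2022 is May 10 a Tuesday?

4

Day of week of May 10 in each year:
1998: Sun, 1999: Mon, 2000: Wed, 2001: Thu, 2002: Fri, 2003: Sat, 2004: Mon, 2005: Tue ✓, 2006: Wed, 2007: Thu, 2008: Sat, 2009: Sun, 2010: Mon, 2011: Tue ✓, 2012: Thu, 2013: Fri, 2014: Sat, 2015: Sun, 2016: Tue ✓, 2017: Wed, 2018: Thu, 2019: Fri, 2020: Sun, 2021: Mon, 2022: Tue ✓
Tuesdays: 2005, 2011, 2016, 2022.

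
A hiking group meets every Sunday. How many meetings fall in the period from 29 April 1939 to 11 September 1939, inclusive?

20

29 April 1939 is a Saturday.
That's 136 days from start to end, counting both.
136 = 7 × 19 + 3, so there are 19 full weeks plus 3 extra days.
Each full week contributes one Sunday: 19 so far.
The 3 extra days are Sat, Sun, Mon — 1 of them qualifies.
Total: 19 + 1 = 20.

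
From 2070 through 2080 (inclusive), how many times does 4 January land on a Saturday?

2

Day of week of January 4 in each year:
2070: Sat ✓, 2071: Sun, 2072: Mon, 2073: Wed, 2074: Thu, 2075: Fri, 2076: Sat ✓, 2077: Mon, 2078: Tue, 2079: Wed, 2080: Thu
Saturdays: 2070, 2076.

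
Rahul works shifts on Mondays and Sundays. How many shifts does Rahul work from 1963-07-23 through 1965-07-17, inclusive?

206

1963-07-23 is a Tuesday.
That's 726 days from start to end, counting both.
726 = 7 × 103 + 5, so there are 103 full weeks plus 5 extra days.
Each full week contributes 2 days from the set (Mon, Sun): 103 × 2 = 206.
The 5 extra days are Tue, Wed, Thu, Fri, Sat — none qualify.
Total: 206 + 0 = 206.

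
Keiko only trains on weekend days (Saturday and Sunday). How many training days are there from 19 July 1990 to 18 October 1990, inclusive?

19 July 1990 is a Thursday.
That's 92 days from start to end, counting both.
92 = 7 × 13 + 1, so there are 13 full weeks plus 1 extra day.
Each full week contributes 2 weekend days (Sat, Sun): 13 × 2 = 26.
The 1 extra day is Thu — none qualify.
Total: 26 + 0 = 26.

26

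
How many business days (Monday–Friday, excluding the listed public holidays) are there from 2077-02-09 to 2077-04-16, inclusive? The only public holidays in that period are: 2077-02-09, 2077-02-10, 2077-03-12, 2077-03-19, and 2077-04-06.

2077-02-09 is a Tuesday.
That's 67 days from start to end, counting both.
67 = 7 × 9 + 4, so there are 9 full weeks plus 4 extra days.
Each full week contributes 5 weekdays (Mon–Fri): 9 × 5 = 45.
The 4 extra days are Tuesday, Wednesday, Thursday, Friday — 4 of them qualify.
Total: 45 + 4 = 49.
Holidays: 2077-02-09 (Tue); 2077-02-10 (Wed); 2077-03-12 (Fri); 2077-03-19 (Fri); 2077-04-06 (Tue).
All 5 holidays fall on weekdays, so subtract 5.
Business days: 49 − 5 = 44.

44 business days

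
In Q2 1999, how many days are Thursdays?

13

April 1, 1999 is a Thursday.
That's 91 days from start to end, counting both.
91 = 7 × 13, so the span is exactly 13 full weeks.
Each full week contributes one Thursday: 13 so far.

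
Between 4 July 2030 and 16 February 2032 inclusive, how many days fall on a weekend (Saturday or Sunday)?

170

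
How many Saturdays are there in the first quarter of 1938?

1938-01-01 is a Saturday.
The range spans 90 days (inclusive of both endpoints).
90 = 7 × 12 + 6, so there are 12 full weeks plus 6 extra days.
Each full week contributes one Saturday: 12 so far.
The 6 extra days are Saturday, Sunday, Monday, Tuesday, Wednesday, Thursday — 1 of them qualifies.
Total: 12 + 1 = 13.

13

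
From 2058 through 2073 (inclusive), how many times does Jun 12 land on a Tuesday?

2

Day of week of June 12 in each year:
2058: Wed, 2059: Thu, 2060: Sat, 2061: Sun, 2062: Mon, 2063: Tue ✓, 2064: Thu, 2065: Fri, 2066: Sat, 2067: Sun, 2068: Tue ✓, 2069: Wed, 2070: Thu, 2071: Fri, 2072: Sun, 2073: Mon
Tuesdays: 2063, 2068.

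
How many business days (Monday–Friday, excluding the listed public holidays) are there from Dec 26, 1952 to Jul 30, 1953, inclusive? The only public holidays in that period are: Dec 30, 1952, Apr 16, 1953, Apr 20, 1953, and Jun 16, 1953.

151

Dec 26, 1952 is a Friday.
That's 217 days from start to end, counting both.
217 = 7 × 31, so the span is exactly 31 full weeks.
Each full week contributes 5 weekdays (Mon–Fri): 31 × 5 = 155.
Total: 155.
Holidays: Dec 30, 1952 (Tue); Apr 16, 1953 (Thu); Apr 20, 1953 (Mon); Jun 16, 1953 (Tue).
All 4 holidays fall on weekdays, so subtract 4.
Business days: 155 − 4 = 151.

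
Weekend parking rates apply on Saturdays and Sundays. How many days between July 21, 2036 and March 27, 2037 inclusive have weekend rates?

70

July 21, 2036 is a Monday.
That's 250 days from start to end, counting both.
250 = 7 × 35 + 5, so there are 35 full weeks plus 5 extra days.
Each full week contributes 2 weekend days (Sat, Sun): 35 × 2 = 70.
The 5 extra days are Monday, Tuesday, Wednesday, Thursday, Friday — none qualify.
Total: 70 + 0 = 70.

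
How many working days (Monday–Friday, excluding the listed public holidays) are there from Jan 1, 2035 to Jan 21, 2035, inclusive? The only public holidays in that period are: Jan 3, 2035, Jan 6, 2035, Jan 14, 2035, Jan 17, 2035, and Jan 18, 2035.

Jan 1, 2035 is a Monday.
The range spans 21 days (inclusive of both endpoints).
21 = 7 × 3, so the span is exactly 3 full weeks.
Each full week contributes 5 weekdays (Mon–Fri): 3 × 5 = 15.
Total: 15.
Holidays: Jan 3, 2035 (Wed); Jan 6, 2035 (Sat); Jan 14, 2035 (Sun); Jan 17, 2035 (Wed); Jan 18, 2035 (Thu).
3 of the 5 holidays fall on weekdays; the rest are weekends and were already excluded.
Business days: 15 − 3 = 12.

12 working days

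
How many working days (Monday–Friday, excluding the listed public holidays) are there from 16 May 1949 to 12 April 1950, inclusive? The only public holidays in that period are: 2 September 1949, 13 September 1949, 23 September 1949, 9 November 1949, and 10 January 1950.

16 May 1949 is a Monday.
From 16 May 1949 to 12 April 1950 is 332 days inclusive.
332 = 7 × 47 + 3, so there are 47 full weeks plus 3 extra days.
Each full week contributes 5 weekdays (Mon–Fri): 47 × 5 = 235.
The 3 extra days are Mon, Tue, Wed — 3 of them qualify.
Total: 235 + 3 = 238.
Holidays: 2 September 1949 (Fri); 13 September 1949 (Tue); 23 September 1949 (Fri); 9 November 1949 (Wed); 10 January 1950 (Tue).
All 5 holidays fall on weekdays, so subtract 5.
Business days: 238 − 5 = 233.

233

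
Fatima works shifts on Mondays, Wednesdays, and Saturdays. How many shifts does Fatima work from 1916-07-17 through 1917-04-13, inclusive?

116

1916-07-17 is a Monday.
The range spans 271 days (inclusive of both endpoints).
271 = 7 × 38 + 5, so there are 38 full weeks plus 5 extra days.
Each full week contributes 3 days from the set (Mon, Wed, Sat): 38 × 3 = 114.
The 5 extra days are Monday, Tuesday, Wednesday, Thursday, Friday — 2 of them qualify.
Total: 114 + 2 = 116.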